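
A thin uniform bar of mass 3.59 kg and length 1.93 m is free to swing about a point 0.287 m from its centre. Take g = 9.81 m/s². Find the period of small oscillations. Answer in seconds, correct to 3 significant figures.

For a physical pendulum T = 2π√(I/(mgd)), with d = 0.2870 m from pivot to centre of mass.
I_cm = mL²/12 = 3.59 × 1.93²/12 = 1.114 kg·m²; I = I_cm + md² = 1.114 + 3.59 × 0.2870² = 1.410 kg·m².
T = 2π√(1.410/(3.59 × 9.81 × 0.2870)) = 2.35 s.

2.35 s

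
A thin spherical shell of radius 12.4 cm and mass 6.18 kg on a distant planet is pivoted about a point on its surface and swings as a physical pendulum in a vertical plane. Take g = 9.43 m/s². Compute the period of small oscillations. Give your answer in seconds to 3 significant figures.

I_cm = (2/3)mr² = 0.06335 kg·m². The pivot is at distance d = 0.124 m from the centre of mass.
By the parallel-axis theorem, I = I_cm + md² = 0.06335 + 0.09502 = 0.1584 kg·m².
T = 2π√(I/(mgd)) = 2π√(0.1584/(6.18 × 9.43 × 0.124)) = 0.930 s.

0.930 s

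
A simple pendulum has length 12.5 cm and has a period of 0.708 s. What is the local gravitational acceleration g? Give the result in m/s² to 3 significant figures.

From T = 2π√(L/g), g = 4π²L/T² = 4π² × 0.125/0.7080² = 9.84 m/s².

9.84 m/s²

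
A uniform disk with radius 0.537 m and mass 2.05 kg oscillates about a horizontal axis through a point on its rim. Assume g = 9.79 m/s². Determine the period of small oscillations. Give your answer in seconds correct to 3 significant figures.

1.80 s

I_cm = ½mr² = 0.2956 kg·m². The pivot is at distance d = 0.537 m from the centre of mass.
By the parallel-axis theorem, I = I_cm + md² = 0.2956 + 0.5912 = 0.8867 kg·m².
T = 2π√(I/(mgd)) = 2π√(0.8867/(2.05 × 9.79 × 0.537)) = 1.80 s.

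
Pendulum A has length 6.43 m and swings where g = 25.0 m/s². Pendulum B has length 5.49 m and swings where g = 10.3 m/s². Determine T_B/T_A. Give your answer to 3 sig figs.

1.44

T = 2π√(L/g), so T_B/T_A = √((L_B/g_B)/(L_A/g_A)) = √((5.49/10.3)/(6.43/25.0)) = 1.44.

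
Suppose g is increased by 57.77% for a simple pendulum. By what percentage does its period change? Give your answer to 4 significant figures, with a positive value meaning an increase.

-20.39%

T ∝ 1/√g, so T'/T = 1/√(1.5777) = 0.79614.
Percentage change in T = (0.79614 − 1) × 100% = -20.39%.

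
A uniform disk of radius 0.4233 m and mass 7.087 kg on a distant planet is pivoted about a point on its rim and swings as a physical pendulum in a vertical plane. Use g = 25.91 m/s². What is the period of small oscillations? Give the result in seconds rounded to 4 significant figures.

I_cm = ½mr² = 0.63493 kg·m². The pivot is at distance d = 0.4233 m from the centre of mass.
By the parallel-axis theorem, I = I_cm + md² = 0.63493 + 1.2699 = 1.9048 kg·m².
T = 2π√(I/(mgd)) = 2π√(1.9048/(7.087 × 25.91 × 0.4233)) = 0.9836 s.

0.9836 s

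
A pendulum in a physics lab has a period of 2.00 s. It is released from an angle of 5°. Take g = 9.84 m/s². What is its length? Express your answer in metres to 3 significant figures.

From T = 2π√(L/g), L = gT²/(4π²) = 9.84 × 2.000²/(4π²) = 0.997 m.

0.997 m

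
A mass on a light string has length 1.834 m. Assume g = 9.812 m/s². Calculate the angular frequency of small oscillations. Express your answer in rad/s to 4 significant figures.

ω = √(g/L) = √(9.812/1.834) = 2.313 rad/s.

2.313 rad/s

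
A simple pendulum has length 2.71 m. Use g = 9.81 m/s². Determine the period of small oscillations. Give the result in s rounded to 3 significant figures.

T = 2π√(L/g) = 2π√(2.71/9.81) = 2π × 0.5256 = 3.30 s.

3.30 s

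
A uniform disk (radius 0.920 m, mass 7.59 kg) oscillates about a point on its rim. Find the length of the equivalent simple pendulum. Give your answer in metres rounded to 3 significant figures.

1.38 m

The equivalent simple-pendulum length is L_eq = I/(md), where I is about the pivot and d = 0.9200 m.
I_cm = ½mR² = 3.212 kg·m², so I = I_cm + md² = 3.212 + 6.424 = 9.636 kg·m².
L_eq = 9.636/(7.59 × 0.9200) = 1.38 m.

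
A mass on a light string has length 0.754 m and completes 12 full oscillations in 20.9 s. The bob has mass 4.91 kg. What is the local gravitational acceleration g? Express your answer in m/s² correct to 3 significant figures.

9.81 m/s²

T = 20.9/12 = 1.742 s.
From T = 2π√(L/g), g = 4π²L/T² = 4π² × 0.754/1.742² = 9.81 m/s².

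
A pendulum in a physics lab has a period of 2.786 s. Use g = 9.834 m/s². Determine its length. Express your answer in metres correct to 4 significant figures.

1.933 m

From T = 2π√(L/g), L = gT²/(4π²) = 9.834 × 2.7860²/(4π²) = 1.933 m.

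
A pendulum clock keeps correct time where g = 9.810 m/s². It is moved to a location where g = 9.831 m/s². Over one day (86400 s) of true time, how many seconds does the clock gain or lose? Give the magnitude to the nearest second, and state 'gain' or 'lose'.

The clock's period scales as T ∝ 1/√g, so T'/T = √(9.810/9.831) = 0.998931.
In 86400 s of true time the clock registers 86400/0.998931 = 86492.4 s, so it gains 92 s.

gain 92 s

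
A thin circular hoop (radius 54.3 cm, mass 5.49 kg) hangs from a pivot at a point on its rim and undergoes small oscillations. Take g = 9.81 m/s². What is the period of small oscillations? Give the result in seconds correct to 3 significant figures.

I_cm = mr² = 1.619 kg·m². The pivot is at distance d = 0.543 m from the centre of mass.
By the parallel-axis theorem, I = I_cm + md² = 1.619 + 1.619 = 3.237 kg·m².
T = 2π√(I/(mgd)) = 2π√(3.237/(5.49 × 9.81 × 0.543)) = 2.09 s.

2.09 s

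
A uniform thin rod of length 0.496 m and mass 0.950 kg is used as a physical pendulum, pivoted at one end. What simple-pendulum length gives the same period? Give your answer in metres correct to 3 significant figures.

0.331 m

The equivalent simple-pendulum length is L_eq = I/(md), where I is about the pivot and d = 0.2480 m.
I_cm = (1/12)mL² = 0.01948 kg·m², so I = I_cm + md² = 0.01948 + 0.05843 = 0.07791 kg·m².
L_eq = 0.07791/(0.950 × 0.2480) = 0.331 m.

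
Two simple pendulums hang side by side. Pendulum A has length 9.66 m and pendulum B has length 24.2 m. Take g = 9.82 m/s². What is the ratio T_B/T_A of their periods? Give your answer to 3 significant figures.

1.58

T ∝ √L, so T_B/T_A = √(L_B/L_A) = √(24.2/9.66) = 1.58.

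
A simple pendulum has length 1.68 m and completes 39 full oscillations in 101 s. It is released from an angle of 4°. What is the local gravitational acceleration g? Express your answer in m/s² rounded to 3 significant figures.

9.89 m/s²

T = 101/39 = 2.590 s.
From T = 2π√(L/g), g = 4π²L/T² = 4π² × 1.68/2.590² = 9.89 m/s².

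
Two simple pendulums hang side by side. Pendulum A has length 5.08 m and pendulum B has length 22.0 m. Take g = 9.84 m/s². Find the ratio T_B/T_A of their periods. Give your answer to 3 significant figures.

T ∝ √L, so T_B/T_A = √(L_B/L_A) = √(22.0/5.08) = 2.08.

2.08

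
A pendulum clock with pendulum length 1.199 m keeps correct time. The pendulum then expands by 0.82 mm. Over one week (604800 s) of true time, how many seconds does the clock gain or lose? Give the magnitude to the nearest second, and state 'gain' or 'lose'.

lose 207 s

T ∝ √L, so T'/T = √(1.19982/1.199) = 1.00034.
In 604800 s of true time the clock registers 604800/1.00034 = 604593.3 s, so it loses 207 s.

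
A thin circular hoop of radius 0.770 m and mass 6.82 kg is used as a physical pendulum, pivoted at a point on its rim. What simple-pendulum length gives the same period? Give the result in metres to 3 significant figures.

The equivalent simple-pendulum length is L_eq = I/(md), where I is about the pivot and d = 0.7700 m.
I_cm = mR² = 4.044 kg·m², so I = I_cm + md² = 4.044 + 4.044 = 8.087 kg·m².
L_eq = 8.087/(6.82 × 0.7700) = 1.54 m.

1.54 m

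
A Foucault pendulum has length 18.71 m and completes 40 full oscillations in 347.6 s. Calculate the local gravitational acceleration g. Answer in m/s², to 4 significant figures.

9.781 m/s²

T = 347.6/40 = 8.6900 s.
From T = 2π√(L/g), g = 4π²L/T² = 4π² × 18.71/8.6900² = 9.781 m/s².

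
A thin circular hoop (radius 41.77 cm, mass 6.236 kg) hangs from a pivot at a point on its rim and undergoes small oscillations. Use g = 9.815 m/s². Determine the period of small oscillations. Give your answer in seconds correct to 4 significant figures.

1.833 s

I_cm = mr² = 1.0880 kg·m². The pivot is at distance d = 0.4177 m from the centre of mass.
By the parallel-axis theorem, I = I_cm + md² = 1.0880 + 1.0880 = 2.1760 kg·m².
T = 2π√(I/(mgd)) = 2π√(2.1760/(6.236 × 9.815 × 0.4177)) = 1.833 s.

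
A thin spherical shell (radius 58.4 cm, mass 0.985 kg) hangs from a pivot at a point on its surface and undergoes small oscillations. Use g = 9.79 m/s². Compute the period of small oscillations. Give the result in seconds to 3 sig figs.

1.98 s

I_cm = (2/3)mr² = 0.2240 kg·m². The pivot is at distance d = 0.584 m from the centre of mass.
By the parallel-axis theorem, I = I_cm + md² = 0.2240 + 0.3359 = 0.5599 kg·m².
T = 2π√(I/(mgd)) = 2π√(0.5599/(0.985 × 9.79 × 0.584)) = 1.98 s.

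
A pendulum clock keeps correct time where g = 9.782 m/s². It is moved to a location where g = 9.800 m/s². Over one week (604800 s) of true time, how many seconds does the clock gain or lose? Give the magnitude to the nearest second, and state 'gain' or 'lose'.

gain 556 s

The clock's period scales as T ∝ 1/√g, so T'/T = √(9.782/9.800) = 0.999081.
In 604800 s of true time the clock registers 604800/0.999081 = 605356.2 s, so it gains 556 s.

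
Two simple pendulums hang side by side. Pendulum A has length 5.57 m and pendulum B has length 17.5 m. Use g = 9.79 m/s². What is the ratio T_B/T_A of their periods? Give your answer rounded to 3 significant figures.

T ∝ √L, so T_B/T_A = √(L_B/L_A) = √(17.5/5.57) = 1.77.

1.77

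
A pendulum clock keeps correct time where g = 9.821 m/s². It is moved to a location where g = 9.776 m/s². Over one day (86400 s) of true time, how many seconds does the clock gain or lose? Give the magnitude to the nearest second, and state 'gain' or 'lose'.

lose 198 s

The clock's period scales as T ∝ 1/√g, so T'/T = √(9.821/9.776) = 1.00230.
In 86400 s of true time the clock registers 86400/1.00230 = 86201.8 s, so it loses 198 s.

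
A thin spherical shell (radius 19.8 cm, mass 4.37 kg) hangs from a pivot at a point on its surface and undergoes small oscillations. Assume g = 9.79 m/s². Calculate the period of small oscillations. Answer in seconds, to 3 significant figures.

I_cm = (2/3)mr² = 0.1142 kg·m². The pivot is at distance d = 0.198 m from the centre of mass.
By the parallel-axis theorem, I = I_cm + md² = 0.1142 + 0.1713 = 0.2855 kg·m².
T = 2π√(I/(mgd)) = 2π√(0.2855/(4.37 × 9.79 × 0.198)) = 1.15 s.

1.15 s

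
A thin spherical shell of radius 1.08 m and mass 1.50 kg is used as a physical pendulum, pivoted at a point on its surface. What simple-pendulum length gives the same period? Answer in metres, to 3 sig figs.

The equivalent simple-pendulum length is L_eq = I/(md), where I is about the pivot and d = 1.080 m.
I_cm = (2/3)mR² = 1.166 kg·m², so I = I_cm + md² = 1.166 + 1.750 = 2.916 kg·m².
L_eq = 2.916/(1.50 × 1.080) = 1.80 m.

1.80 m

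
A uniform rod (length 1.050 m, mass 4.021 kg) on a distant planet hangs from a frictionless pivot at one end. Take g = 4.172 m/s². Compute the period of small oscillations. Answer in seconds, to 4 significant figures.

For a physical pendulum T = 2π√(I/(mgd)), with d = 0.52500 m from pivot to centre of mass.
I_cm = mL²/12 = 4.021 × 1.050²/12 = 0.36943 kg·m²; I = I_cm + md² = 0.36943 + 4.021 × 0.52500² = 1.4777 kg·m².
T = 2π√(1.4777/(4.021 × 4.172 × 0.52500)) = 2.574 s.

2.574 s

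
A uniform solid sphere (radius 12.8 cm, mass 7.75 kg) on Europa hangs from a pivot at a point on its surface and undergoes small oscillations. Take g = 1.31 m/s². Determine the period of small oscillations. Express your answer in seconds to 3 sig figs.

I_cm = (2/5)mr² = 0.05079 kg·m². The pivot is at distance d = 0.128 m from the centre of mass.
By the parallel-axis theorem, I = I_cm + md² = 0.05079 + 0.1270 = 0.1778 kg·m².
T = 2π√(I/(mgd)) = 2π√(0.1778/(7.75 × 1.31 × 0.128)) = 2.32 s.

2.32 s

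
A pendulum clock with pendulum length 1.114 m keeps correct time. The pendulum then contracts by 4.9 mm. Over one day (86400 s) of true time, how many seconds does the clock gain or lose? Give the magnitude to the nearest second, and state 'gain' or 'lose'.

T ∝ √L, so T'/T = √(1.10910/1.114) = 0.997798.
In 86400 s of true time the clock registers 86400/0.997798 = 86590.6 s, so it gains 191 s.

gain 191 s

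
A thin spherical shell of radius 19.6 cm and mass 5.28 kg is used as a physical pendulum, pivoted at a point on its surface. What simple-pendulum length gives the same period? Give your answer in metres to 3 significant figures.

The equivalent simple-pendulum length is L_eq = I/(md), where I is about the pivot and d = 0.1960 m.
I_cm = (2/3)mR² = 0.1352 kg·m², so I = I_cm + md² = 0.1352 + 0.2028 = 0.3381 kg·m².
L_eq = 0.3381/(5.28 × 0.1960) = 0.327 m.

0.327 m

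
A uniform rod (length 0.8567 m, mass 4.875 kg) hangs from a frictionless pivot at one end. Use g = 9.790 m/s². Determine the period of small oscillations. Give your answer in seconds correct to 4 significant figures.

1.518 s

For a physical pendulum T = 2π√(I/(mgd)), with d = 0.42835 m from pivot to centre of mass.
I_cm = mL²/12 = 4.875 × 0.8567²/12 = 0.29816 kg·m²; I = I_cm + md² = 0.29816 + 4.875 × 0.42835² = 1.1926 kg·m².
T = 2π√(1.1926/(4.875 × 9.790 × 0.42835)) = 1.518 s.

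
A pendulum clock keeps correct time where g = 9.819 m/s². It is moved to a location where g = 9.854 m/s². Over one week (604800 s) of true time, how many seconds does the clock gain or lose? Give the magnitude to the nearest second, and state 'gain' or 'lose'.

The clock's period scales as T ∝ 1/√g, so T'/T = √(9.819/9.854) = 0.998222.
In 604800 s of true time the clock registers 604800/0.998222 = 605877.0 s, so it gains 1077 s.

gain 1077 s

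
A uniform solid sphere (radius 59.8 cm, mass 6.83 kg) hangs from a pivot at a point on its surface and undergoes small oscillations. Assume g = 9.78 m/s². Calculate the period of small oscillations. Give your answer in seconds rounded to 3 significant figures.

1.84 s

I_cm = (2/5)mr² = 0.9770 kg·m². The pivot is at distance d = 0.598 m from the centre of mass.
By the parallel-axis theorem, I = I_cm + md² = 0.9770 + 2.442 = 3.419 kg·m².
T = 2π√(I/(mgd)) = 2π√(3.419/(6.83 × 9.78 × 0.598)) = 1.84 s.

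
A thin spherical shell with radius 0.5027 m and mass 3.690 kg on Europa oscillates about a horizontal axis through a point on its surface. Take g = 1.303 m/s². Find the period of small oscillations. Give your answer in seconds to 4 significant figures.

5.038 s

I_cm = (2/3)mr² = 0.62166 kg·m². The pivot is at distance d = 0.5027 m from the centre of mass.
By the parallel-axis theorem, I = I_cm + md² = 0.62166 + 0.93249 = 1.5541 kg·m².
T = 2π√(I/(mgd)) = 2π√(1.5541/(3.690 × 1.303 × 0.5027)) = 5.038 s.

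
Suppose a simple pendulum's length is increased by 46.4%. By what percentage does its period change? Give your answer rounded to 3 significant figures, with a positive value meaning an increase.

21.0%

T ∝ √L, so T'/T = √(1.464) = 1.210.
Percentage change in T = (1.210 − 1) × 100% = 21.0%.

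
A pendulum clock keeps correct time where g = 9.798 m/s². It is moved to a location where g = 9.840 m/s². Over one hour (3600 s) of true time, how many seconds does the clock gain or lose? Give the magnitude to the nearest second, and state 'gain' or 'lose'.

gain 8 s

The clock's period scales as T ∝ 1/√g, so T'/T = √(9.798/9.840) = 0.997864.
In 3600 s of true time the clock registers 3600/0.997864 = 3607.7 s, so it gains 8 s.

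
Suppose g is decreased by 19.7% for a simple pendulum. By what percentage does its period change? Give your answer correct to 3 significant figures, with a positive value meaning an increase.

T ∝ 1/√g, so T'/T = 1/√(0.8030) = 1.116.
Percentage change in T = (1.116 − 1) × 100% = 11.6%.

11.6%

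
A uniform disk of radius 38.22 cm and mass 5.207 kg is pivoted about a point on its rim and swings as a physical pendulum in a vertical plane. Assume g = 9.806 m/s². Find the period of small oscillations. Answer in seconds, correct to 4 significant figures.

I_cm = ½mr² = 0.38031 kg·m². The pivot is at distance d = 0.3822 m from the centre of mass.
By the parallel-axis theorem, I = I_cm + md² = 0.38031 + 0.76062 = 1.1409 kg·m².
T = 2π√(I/(mgd)) = 2π√(1.1409/(5.207 × 9.806 × 0.3822)) = 1.519 s.

1.519 s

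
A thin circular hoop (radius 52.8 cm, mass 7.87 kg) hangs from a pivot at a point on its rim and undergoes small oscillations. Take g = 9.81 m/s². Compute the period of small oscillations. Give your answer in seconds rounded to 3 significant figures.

I_cm = mr² = 2.194 kg·m². The pivot is at distance d = 0.528 m from the centre of mass.
By the parallel-axis theorem, I = I_cm + md² = 2.194 + 2.194 = 4.388 kg·m².
T = 2π√(I/(mgd)) = 2π√(4.388/(7.87 × 9.81 × 0.528)) = 2.06 s.

2.06 s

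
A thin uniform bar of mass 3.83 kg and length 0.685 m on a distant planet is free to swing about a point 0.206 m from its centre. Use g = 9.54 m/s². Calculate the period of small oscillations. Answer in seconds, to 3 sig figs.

1.28 s

For a physical pendulum T = 2π√(I/(mgd)), with d = 0.2060 m from pivot to centre of mass.
I_cm = mL²/12 = 3.83 × 0.685²/12 = 0.1498 kg·m²; I = I_cm + md² = 0.1498 + 3.83 × 0.2060² = 0.3123 kg·m².
T = 2π√(0.3123/(3.83 × 9.54 × 0.2060)) = 1.28 s.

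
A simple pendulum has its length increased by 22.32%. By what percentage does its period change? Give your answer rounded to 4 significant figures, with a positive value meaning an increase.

T ∝ √L, so T'/T = √(1.2232) = 1.1060.
Percentage change in T = (1.1060 − 1) × 100% = 10.60%.

10.60%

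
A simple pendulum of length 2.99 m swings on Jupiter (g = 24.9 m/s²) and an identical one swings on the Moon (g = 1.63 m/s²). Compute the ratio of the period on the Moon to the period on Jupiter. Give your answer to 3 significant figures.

3.91

T ∝ 1/√g, so T₂/T₁ = √(g₁/g₂) = √(24.9/1.63) = 3.91.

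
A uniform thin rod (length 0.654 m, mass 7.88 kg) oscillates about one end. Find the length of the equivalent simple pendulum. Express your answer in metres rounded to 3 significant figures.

The equivalent simple-pendulum length is L_eq = I/(md), where I is about the pivot and d = 0.3270 m.
I_cm = (1/12)mL² = 0.2809 kg·m², so I = I_cm + md² = 0.2809 + 0.8426 = 1.123 kg·m².
L_eq = 1.123/(7.88 × 0.3270) = 0.436 m.

0.436 m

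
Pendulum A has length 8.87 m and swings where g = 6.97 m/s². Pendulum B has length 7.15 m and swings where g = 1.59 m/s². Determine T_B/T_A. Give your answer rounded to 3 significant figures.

T = 2π√(L/g), so T_B/T_A = √((L_B/g_B)/(L_A/g_A)) = √((7.15/1.59)/(8.87/6.97)) = 1.88.

1.88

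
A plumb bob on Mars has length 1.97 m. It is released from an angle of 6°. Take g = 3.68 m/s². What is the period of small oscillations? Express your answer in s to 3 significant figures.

T = 2π√(L/g) = 2π√(1.97/3.68) = 2π × 0.7317 = 4.60 s.

4.60 s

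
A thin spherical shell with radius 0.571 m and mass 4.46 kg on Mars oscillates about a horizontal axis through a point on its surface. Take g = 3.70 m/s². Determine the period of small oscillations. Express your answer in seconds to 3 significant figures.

I_cm = (2/3)mr² = 0.9694 kg·m². The pivot is at distance d = 0.571 m from the centre of mass.
By the parallel-axis theorem, I = I_cm + md² = 0.9694 + 1.454 = 2.424 kg·m².
T = 2π√(I/(mgd)) = 2π√(2.424/(4.46 × 3.70 × 0.571)) = 3.19 s.

3.19 s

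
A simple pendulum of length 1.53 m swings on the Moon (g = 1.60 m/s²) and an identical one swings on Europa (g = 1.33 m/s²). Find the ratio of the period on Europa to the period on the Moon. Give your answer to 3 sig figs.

1.10

T ∝ 1/√g, so T₂/T₁ = √(g₁/g₂) = √(1.60/1.33) = 1.10.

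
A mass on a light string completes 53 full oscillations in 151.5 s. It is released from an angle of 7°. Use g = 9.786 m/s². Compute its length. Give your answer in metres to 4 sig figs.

2.025 m

T = 151.5/53 = 2.8585 s.
From T = 2π√(L/g), L = gT²/(4π²) = 9.786 × 2.8585²/(4π²) = 2.025 m.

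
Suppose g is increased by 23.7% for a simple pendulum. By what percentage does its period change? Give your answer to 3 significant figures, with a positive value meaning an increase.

-10.1%

T ∝ 1/√g, so T'/T = 1/√(1.237) = 0.8991.
Percentage change in T = (0.8991 − 1) × 100% = -10.1%.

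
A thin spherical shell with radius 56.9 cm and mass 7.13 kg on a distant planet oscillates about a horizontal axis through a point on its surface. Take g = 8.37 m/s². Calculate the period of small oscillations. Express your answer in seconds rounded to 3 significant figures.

I_cm = (2/3)mr² = 1.539 kg·m². The pivot is at distance d = 0.569 m from the centre of mass.
By the parallel-axis theorem, I = I_cm + md² = 1.539 + 2.308 = 3.847 kg·m².
T = 2π√(I/(mgd)) = 2π√(3.847/(7.13 × 8.37 × 0.569)) = 2.11 s.

2.11 s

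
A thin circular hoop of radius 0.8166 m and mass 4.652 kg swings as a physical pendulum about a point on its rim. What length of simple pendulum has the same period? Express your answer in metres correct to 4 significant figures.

The equivalent simple-pendulum length is L_eq = I/(md), where I is about the pivot and d = 0.81660 m.
I_cm = mR² = 3.1021 kg·m², so I = I_cm + md² = 3.1021 + 3.1021 = 6.2042 kg·m².
L_eq = 6.2042/(4.652 × 0.81660) = 1.633 m.

1.633 m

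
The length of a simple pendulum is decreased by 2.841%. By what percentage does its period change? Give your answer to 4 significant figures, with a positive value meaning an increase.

-1.431%

T ∝ √L, so T'/T = √(0.97159) = 0.98569.
Percentage change in T = (0.98569 − 1) × 100% = -1.431%.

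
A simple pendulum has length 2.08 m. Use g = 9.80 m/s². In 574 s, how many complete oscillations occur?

198

T = 2π√(L/g) = 2π√(2.08/9.80) = 2.895 s.
Number of complete oscillations = ⌊574/2.895⌋ = ⌊198.3⌋ = 198.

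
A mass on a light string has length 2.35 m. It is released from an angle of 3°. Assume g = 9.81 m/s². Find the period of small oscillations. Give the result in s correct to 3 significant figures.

3.08 s

T = 2π√(L/g) = 2π√(2.35/9.81) = 2π × 0.4894 = 3.08 s.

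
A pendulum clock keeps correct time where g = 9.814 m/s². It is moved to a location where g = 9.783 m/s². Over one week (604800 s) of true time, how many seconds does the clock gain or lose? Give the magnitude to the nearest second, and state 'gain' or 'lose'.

lose 956 s

The clock's period scales as T ∝ 1/√g, so T'/T = √(9.814/9.783) = 1.00158.
In 604800 s of true time the clock registers 604800/1.00158 = 603844.0 s, so it loses 956 s.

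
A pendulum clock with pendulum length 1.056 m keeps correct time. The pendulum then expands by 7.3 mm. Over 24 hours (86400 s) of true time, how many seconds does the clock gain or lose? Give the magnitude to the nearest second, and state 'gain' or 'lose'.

T ∝ √L, so T'/T = √(1.06330/1.056) = 1.00345.
In 86400 s of true time the clock registers 86400/1.00345 = 86102.9 s, so it loses 297 s.

lose 297 s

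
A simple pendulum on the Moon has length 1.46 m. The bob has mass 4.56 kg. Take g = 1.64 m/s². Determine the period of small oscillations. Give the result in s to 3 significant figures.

T = 2π√(L/g) = 2π√(1.46/1.64) = 2π × 0.9435 = 5.93 s.

5.93 s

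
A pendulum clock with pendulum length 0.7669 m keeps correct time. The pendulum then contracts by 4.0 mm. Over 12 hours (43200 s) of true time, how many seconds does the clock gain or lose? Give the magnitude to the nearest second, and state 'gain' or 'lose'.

T ∝ √L, so T'/T = √(0.76290/0.7669) = 0.997389.
In 43200 s of true time the clock registers 43200/0.997389 = 43313.1 s, so it gains 113 s.

gain 113 s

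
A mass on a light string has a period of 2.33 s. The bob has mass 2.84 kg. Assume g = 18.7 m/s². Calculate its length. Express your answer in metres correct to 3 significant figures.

From T = 2π√(L/g), L = gT²/(4π²) = 18.7 × 2.330²/(4π²) = 2.57 m.

2.57 m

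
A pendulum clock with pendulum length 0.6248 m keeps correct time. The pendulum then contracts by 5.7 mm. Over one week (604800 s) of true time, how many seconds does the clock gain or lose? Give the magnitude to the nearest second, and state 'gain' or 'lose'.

T ∝ √L, so T'/T = √(0.61910/0.6248) = 0.995428.
In 604800 s of true time the clock registers 604800/0.995428 = 607577.8 s, so it gains 2778 s.

gain 2778 s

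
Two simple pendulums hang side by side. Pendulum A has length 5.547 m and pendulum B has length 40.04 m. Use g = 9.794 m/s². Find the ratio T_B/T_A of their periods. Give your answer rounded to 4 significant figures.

2.687

T ∝ √L, so T_B/T_A = √(L_B/L_A) = √(40.04/5.547) = 2.687.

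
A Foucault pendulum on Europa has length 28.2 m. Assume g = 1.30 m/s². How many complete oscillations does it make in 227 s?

T = 2π√(L/g) = 2π√(28.2/1.30) = 29.26 s.
Number of complete oscillations = ⌊227/29.26⌋ = ⌊7.757⌋ = 7.

7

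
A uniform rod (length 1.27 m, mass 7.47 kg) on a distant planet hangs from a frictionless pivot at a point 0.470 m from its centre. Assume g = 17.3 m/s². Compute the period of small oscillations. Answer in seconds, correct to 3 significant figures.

For a physical pendulum T = 2π√(I/(mgd)), with d = 0.4700 m from pivot to centre of mass.
I_cm = mL²/12 = 7.47 × 1.27²/12 = 1.004 kg·m²; I = I_cm + md² = 1.004 + 7.47 × 0.4700² = 2.654 kg·m².
T = 2π√(2.654/(7.47 × 17.3 × 0.4700)) = 1.31 s.

1.31 s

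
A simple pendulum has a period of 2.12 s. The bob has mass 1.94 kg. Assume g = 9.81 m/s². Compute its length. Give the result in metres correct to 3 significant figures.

From T = 2π√(L/g), L = gT²/(4π²) = 9.81 × 2.120²/(4π²) = 1.12 m.

1.12 m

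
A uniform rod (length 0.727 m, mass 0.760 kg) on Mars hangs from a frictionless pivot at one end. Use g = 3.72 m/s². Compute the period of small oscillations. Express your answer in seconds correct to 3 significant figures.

2.27 s

For a physical pendulum T = 2π√(I/(mgd)), with d = 0.3635 m from pivot to centre of mass.
I_cm = mL²/12 = 0.760 × 0.727²/12 = 0.03347 kg·m²; I = I_cm + md² = 0.03347 + 0.760 × 0.3635² = 0.1339 kg·m².
T = 2π√(0.1339/(0.760 × 3.72 × 0.3635)) = 2.27 s.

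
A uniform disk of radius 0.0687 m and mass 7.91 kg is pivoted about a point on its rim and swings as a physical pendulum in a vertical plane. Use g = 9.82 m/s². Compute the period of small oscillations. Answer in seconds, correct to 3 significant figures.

0.644 s

I_cm = ½mr² = 0.01867 kg·m². The pivot is at distance d = 0.0687 m from the centre of mass.
By the parallel-axis theorem, I = I_cm + md² = 0.01867 + 0.03733 = 0.05600 kg·m².
T = 2π√(I/(mgd)) = 2π√(0.05600/(7.91 × 9.82 × 0.0687)) = 0.644 s.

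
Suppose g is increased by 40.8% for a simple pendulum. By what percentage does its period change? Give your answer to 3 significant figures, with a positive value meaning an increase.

T ∝ 1/√g, so T'/T = 1/√(1.408) = 0.8427.
Percentage change in T = (0.8427 − 1) × 100% = -15.7%.

-15.7%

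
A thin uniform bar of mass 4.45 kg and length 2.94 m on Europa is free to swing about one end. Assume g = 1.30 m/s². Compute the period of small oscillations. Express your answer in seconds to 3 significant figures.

7.72 s

For a physical pendulum T = 2π√(I/(mgd)), with d = 1.470 m from pivot to centre of mass.
I_cm = mL²/12 = 4.45 × 2.94²/12 = 3.205 kg·m²; I = I_cm + md² = 3.205 + 4.45 × 1.470² = 12.82 kg·m².
T = 2π√(12.82/(4.45 × 1.30 × 1.470)) = 7.72 s.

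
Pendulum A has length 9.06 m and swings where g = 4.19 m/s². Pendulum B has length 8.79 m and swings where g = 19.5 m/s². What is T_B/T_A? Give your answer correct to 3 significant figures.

0.457

T = 2π√(L/g), so T_B/T_A = √((L_B/g_B)/(L_A/g_A)) = √((8.79/19.5)/(9.06/4.19)) = 0.457.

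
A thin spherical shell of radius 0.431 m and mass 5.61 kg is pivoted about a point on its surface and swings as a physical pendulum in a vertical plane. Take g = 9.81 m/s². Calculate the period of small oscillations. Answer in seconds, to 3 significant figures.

I_cm = (2/3)mr² = 0.6947 kg·m². The pivot is at distance d = 0.431 m from the centre of mass.
By the parallel-axis theorem, I = I_cm + md² = 0.6947 + 1.042 = 1.737 kg·m².
T = 2π√(I/(mgd)) = 2π√(1.737/(5.61 × 9.81 × 0.431)) = 1.70 s.

1.70 s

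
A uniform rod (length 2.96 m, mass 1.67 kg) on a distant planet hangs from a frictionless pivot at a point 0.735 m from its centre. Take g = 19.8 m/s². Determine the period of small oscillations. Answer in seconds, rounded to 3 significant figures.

1.86 s

For a physical pendulum T = 2π√(I/(mgd)), with d = 0.7350 m from pivot to centre of mass.
I_cm = mL²/12 = 1.67 × 2.96²/12 = 1.219 kg·m²; I = I_cm + md² = 1.219 + 1.67 × 0.7350² = 2.121 kg·m².
T = 2π√(2.121/(1.67 × 19.8 × 0.7350)) = 1.86 s.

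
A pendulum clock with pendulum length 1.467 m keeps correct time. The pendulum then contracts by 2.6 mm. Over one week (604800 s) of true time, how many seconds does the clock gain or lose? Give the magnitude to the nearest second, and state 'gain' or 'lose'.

gain 537 s

T ∝ √L, so T'/T = √(1.46440/1.467) = 0.999113.
In 604800 s of true time the clock registers 604800/0.999113 = 605336.7 s, so it gains 537 s.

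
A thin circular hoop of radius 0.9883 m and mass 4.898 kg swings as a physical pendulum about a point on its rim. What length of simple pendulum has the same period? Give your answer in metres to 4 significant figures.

The equivalent simple-pendulum length is L_eq = I/(md), where I is about the pivot and d = 0.98830 m.
I_cm = mR² = 4.7841 kg·m², so I = I_cm + md² = 4.7841 + 4.7841 = 9.5681 kg·m².
L_eq = 9.5681/(4.898 × 0.98830) = 1.977 m.

1.977 m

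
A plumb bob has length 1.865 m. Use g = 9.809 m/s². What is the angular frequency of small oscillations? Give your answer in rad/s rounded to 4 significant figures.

ω = √(g/L) = √(9.809/1.865) = 2.293 rad/s.

2.293 rad/s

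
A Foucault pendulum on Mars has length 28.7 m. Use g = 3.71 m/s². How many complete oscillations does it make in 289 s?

16

T = 2π√(L/g) = 2π√(28.7/3.71) = 17.48 s.
Number of complete oscillations = ⌊289/17.48⌋ = ⌊16.54⌋ = 16.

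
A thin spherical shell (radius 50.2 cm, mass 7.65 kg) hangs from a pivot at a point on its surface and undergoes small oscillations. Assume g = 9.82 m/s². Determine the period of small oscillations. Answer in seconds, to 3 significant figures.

I_cm = (2/3)mr² = 1.285 kg·m². The pivot is at distance d = 0.502 m from the centre of mass.
By the parallel-axis theorem, I = I_cm + md² = 1.285 + 1.928 = 3.213 kg·m².
T = 2π√(I/(mgd)) = 2π√(3.213/(7.65 × 9.82 × 0.502)) = 1.83 s.

1.83 s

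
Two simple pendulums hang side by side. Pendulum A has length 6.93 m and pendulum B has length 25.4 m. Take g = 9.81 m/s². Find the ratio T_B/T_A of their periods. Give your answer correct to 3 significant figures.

1.91

T ∝ √L, so T_B/T_A = √(L_B/L_A) = √(25.4/6.93) = 1.91.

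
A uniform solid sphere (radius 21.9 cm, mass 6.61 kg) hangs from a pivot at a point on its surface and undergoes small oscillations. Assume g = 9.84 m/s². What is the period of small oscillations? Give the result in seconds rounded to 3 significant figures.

I_cm = (2/5)mr² = 0.1268 kg·m². The pivot is at distance d = 0.219 m from the centre of mass.
By the parallel-axis theorem, I = I_cm + md² = 0.1268 + 0.3170 = 0.4438 kg·m².
T = 2π√(I/(mgd)) = 2π√(0.4438/(6.61 × 9.84 × 0.219)) = 1.11 s.

1.11 s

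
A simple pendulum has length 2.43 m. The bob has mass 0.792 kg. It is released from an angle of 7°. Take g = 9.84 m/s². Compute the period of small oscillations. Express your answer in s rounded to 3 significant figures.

3.12 s

T = 2π√(L/g) = 2π√(2.43/9.84) = 2π × 0.4969 = 3.12 s.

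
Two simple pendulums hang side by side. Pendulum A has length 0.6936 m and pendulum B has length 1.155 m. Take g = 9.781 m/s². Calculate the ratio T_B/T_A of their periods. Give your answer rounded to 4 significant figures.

T ∝ √L, so T_B/T_A = √(L_B/L_A) = √(1.155/0.6936) = 1.290.

1.290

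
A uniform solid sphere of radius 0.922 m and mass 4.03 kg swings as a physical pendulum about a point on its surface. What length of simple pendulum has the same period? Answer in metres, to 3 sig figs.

The equivalent simple-pendulum length is L_eq = I/(md), where I is about the pivot and d = 0.9220 m.
I_cm = (2/5)mR² = 1.370 kg·m², so I = I_cm + md² = 1.370 + 3.426 = 4.796 kg·m².
L_eq = 4.796/(4.03 × 0.9220) = 1.29 m.

1.29 m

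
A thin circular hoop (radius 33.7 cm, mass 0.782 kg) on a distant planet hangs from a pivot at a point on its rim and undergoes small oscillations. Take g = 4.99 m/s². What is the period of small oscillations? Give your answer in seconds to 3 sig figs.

I_cm = mr² = 0.08881 kg·m². The pivot is at distance d = 0.337 m from the centre of mass.
By the parallel-axis theorem, I = I_cm + md² = 0.08881 + 0.08881 = 0.1776 kg·m².
T = 2π√(I/(mgd)) = 2π√(0.1776/(0.782 × 4.99 × 0.337)) = 2.31 s.

2.31 s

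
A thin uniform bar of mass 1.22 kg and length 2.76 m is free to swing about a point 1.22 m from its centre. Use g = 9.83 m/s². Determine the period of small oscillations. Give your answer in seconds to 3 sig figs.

For a physical pendulum T = 2π√(I/(mgd)), with d = 1.220 m from pivot to centre of mass.
I_cm = mL²/12 = 1.22 × 2.76²/12 = 0.7745 kg·m²; I = I_cm + md² = 0.7745 + 1.22 × 1.220² = 2.590 kg·m².
T = 2π√(2.590/(1.22 × 9.83 × 1.220)) = 2.64 s.

2.64 s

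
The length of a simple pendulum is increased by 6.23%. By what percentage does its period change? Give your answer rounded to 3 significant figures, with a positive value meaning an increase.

T ∝ √L, so T'/T = √(1.062) = 1.031.
Percentage change in T = (1.031 − 1) × 100% = 3.07%.

3.07%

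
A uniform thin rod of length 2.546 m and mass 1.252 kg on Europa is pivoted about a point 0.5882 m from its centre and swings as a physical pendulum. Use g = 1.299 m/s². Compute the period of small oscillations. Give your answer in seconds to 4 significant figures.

For a physical pendulum T = 2π√(I/(mgd)), with d = 0.58820 m from pivot to centre of mass.
I_cm = mL²/12 = 1.252 × 2.546²/12 = 0.67630 kg·m²; I = I_cm + md² = 0.67630 + 1.252 × 0.58820² = 1.1095 kg·m².
T = 2π√(1.1095/(1.252 × 1.299 × 0.58820)) = 6.767 s.

6.767 s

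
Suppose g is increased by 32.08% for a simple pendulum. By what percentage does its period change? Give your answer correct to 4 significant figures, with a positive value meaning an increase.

T ∝ 1/√g, so T'/T = 1/√(1.3208) = 0.87012.
Percentage change in T = (0.87012 − 1) × 100% = -12.99%.

-12.99%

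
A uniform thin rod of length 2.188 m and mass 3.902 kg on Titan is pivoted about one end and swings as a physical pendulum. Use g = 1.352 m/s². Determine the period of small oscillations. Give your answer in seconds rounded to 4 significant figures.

6.526 s

For a physical pendulum T = 2π√(I/(mgd)), with d = 1.0940 m from pivot to centre of mass.
I_cm = mL²/12 = 3.902 × 2.188²/12 = 1.5567 kg·m²; I = I_cm + md² = 1.5567 + 3.902 × 1.0940² = 6.2267 kg·m².
T = 2π√(6.2267/(3.902 × 1.352 × 1.0940)) = 6.526 s.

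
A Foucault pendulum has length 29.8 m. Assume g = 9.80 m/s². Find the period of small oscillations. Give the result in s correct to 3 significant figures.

11.0 s

T = 2π√(L/g) = 2π√(29.8/9.80) = 2π × 1.744 = 11.0 s.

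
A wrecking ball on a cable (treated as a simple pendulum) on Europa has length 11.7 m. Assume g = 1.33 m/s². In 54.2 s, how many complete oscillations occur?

T = 2π√(L/g) = 2π√(11.7/1.33) = 18.64 s.
Number of complete oscillations = ⌊54.2/18.64⌋ = ⌊2.908⌋ = 2.

2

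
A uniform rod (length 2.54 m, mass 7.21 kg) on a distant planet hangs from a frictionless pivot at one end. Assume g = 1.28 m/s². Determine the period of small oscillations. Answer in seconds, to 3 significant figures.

For a physical pendulum T = 2π√(I/(mgd)), with d = 1.270 m from pivot to centre of mass.
I_cm = mL²/12 = 7.21 × 2.54²/12 = 3.876 kg·m²; I = I_cm + md² = 3.876 + 7.21 × 1.270² = 15.51 kg·m².
T = 2π√(15.51/(7.21 × 1.28 × 1.270)) = 7.23 s.

7.23 s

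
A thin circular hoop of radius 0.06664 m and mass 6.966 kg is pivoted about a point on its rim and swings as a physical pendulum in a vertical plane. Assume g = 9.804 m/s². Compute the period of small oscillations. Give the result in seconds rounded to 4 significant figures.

0.7326 s

I_cm = mr² = 0.030935 kg·m². The pivot is at distance d = 0.06664 m from the centre of mass.
By the parallel-axis theorem, I = I_cm + md² = 0.030935 + 0.030935 = 0.061870 kg·m².
T = 2π√(I/(mgd)) = 2π√(0.061870/(6.966 × 9.804 × 0.06664)) = 0.7326 s.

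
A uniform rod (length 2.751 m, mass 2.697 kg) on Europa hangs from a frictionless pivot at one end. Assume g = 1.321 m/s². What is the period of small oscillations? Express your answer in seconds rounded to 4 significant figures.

7.403 s

For a physical pendulum T = 2π√(I/(mgd)), with d = 1.3755 m from pivot to centre of mass.
I_cm = mL²/12 = 2.697 × 2.751²/12 = 1.7009 kg·m²; I = I_cm + md² = 1.7009 + 2.697 × 1.3755² = 6.8036 kg·m².
T = 2π√(6.8036/(2.697 × 1.321 × 1.3755)) = 7.403 s.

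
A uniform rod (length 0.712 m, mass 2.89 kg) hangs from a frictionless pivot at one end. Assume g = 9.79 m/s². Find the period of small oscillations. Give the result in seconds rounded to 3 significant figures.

For a physical pendulum T = 2π√(I/(mgd)), with d = 0.3560 m from pivot to centre of mass.
I_cm = mL²/12 = 2.89 × 0.712²/12 = 0.1221 kg·m²; I = I_cm + md² = 0.1221 + 2.89 × 0.3560² = 0.4884 kg·m².
T = 2π√(0.4884/(2.89 × 9.79 × 0.3560)) = 1.38 s.

1.38 s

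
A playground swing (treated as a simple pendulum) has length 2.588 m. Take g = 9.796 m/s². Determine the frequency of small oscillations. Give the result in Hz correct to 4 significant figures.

T = 2π√(L/g) = 2π√(2.588/9.796) = 3.2295 s, so f = 1/T = 0.3096 Hz.

0.3096 Hz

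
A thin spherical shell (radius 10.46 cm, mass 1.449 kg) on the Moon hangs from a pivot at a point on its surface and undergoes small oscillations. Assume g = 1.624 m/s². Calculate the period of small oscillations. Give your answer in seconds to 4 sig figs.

I_cm = (2/3)mr² = 0.010569 kg·m². The pivot is at distance d = 0.1046 m from the centre of mass.
By the parallel-axis theorem, I = I_cm + md² = 0.010569 + 0.015854 = 0.026423 kg·m².
T = 2π√(I/(mgd)) = 2π√(0.026423/(1.449 × 1.624 × 0.1046)) = 2.059 s.

2.059 s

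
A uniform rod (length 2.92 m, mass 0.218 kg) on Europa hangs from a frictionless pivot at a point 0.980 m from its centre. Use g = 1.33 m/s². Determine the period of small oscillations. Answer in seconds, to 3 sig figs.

7.11 s

For a physical pendulum T = 2π√(I/(mgd)), with d = 0.9800 m from pivot to centre of mass.
I_cm = mL²/12 = 0.218 × 2.92²/12 = 0.1549 kg·m²; I = I_cm + md² = 0.1549 + 0.218 × 0.9800² = 0.3643 kg·m².
T = 2π√(0.3643/(0.218 × 1.33 × 0.9800)) = 7.11 s.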